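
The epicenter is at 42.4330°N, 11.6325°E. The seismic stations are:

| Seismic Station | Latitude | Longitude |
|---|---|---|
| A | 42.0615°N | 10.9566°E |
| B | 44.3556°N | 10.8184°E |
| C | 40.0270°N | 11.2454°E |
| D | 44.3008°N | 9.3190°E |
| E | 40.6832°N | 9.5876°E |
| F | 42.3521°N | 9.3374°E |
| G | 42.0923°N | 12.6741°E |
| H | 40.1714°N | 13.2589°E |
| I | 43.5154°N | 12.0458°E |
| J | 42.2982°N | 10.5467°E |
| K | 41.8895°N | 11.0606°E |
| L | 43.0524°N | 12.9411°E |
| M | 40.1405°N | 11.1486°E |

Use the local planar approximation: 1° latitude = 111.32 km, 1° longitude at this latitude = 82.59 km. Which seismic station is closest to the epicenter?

A

Distances from 42.4330°N, 11.6325°E:
A: 69.4725 km
B: 224.3367 km
C: 269.7373 km
D: 282.3839 km
E: 257.8091 km
F: 189.7661 km
G: 94.0152 km
H: 285.3538 km
I: 125.2345 km
J: 90.9231 km
K: 76.7562 km
L: 128.1991 km
M: 258.3115 km
Minimum: A at 69.4725 km.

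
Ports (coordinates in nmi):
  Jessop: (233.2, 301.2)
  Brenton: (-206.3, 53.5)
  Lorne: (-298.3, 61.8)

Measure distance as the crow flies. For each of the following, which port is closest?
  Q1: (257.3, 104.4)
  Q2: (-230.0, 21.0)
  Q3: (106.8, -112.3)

Q1 at (257.3, 104.4):
  Jessop: 198.3 nmi
  Brenton: 466.4 nmi
  Lorne: 557.2 nmi
  → nearest: Jessop (198.3 nmi)
Q2 at (-230.0, 21.0):
  Jessop: 541.4 nmi
  Brenton: 40.2 nmi
  Lorne: 79.6 nmi
  → nearest: Brenton (40.2 nmi)
Q3 at (106.8, -112.3):
  Jessop: 432.4 nmi
  Brenton: 354.3 nmi
  Lorne: 440.9 nmi
  → nearest: Brenton (354.3 nmi)

Q1→Jessop; Q2→Brenton; Q3→Brenton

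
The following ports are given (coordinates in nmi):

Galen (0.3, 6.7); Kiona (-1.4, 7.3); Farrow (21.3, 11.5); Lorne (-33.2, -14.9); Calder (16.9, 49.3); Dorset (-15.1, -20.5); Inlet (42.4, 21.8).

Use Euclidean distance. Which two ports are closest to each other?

Pairwise distances:
Galen–Kiona: 1.8 nmi
Galen–Farrow: 21.5 nmi
Galen–Lorne: 39.9 nmi
Galen–Calder: 45.7 nmi
Galen–Dorset: 31.3 nmi
Galen–Inlet: 44.7 nmi
Kiona–Farrow: 23.1 nmi
Kiona–Lorne: 38.8 nmi
Kiona–Calder: 45.8 nmi
Kiona–Dorset: 31.0 nmi
Kiona–Inlet: 46.1 nmi
Farrow–Lorne: 60.6 nmi
Farrow–Calder: 38.1 nmi
Farrow–Dorset: 48.5 nmi
Farrow–Inlet: 23.5 nmi
Lorne–Calder: 81.4 nmi
Lorne–Dorset: 18.9 nmi
Lorne–Inlet: 84.0 nmi
Calder–Dorset: 76.8 nmi
Calder–Inlet: 37.5 nmi
Dorset–Inlet: 71.4 nmi
Closest pair: Galen–Kiona at 1.8 nmi.

Galen and Kiona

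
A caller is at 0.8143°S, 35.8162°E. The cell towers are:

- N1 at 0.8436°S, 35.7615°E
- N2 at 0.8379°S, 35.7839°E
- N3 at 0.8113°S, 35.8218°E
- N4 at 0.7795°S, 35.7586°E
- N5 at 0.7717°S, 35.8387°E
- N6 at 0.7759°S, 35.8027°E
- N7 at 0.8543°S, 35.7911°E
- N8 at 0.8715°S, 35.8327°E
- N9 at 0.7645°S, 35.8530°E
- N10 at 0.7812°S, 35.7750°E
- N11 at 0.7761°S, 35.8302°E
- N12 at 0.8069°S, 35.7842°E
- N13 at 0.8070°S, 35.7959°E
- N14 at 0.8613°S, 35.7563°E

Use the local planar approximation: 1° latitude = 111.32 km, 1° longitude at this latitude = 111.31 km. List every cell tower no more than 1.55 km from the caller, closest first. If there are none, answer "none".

N3

Distances from 0.8143°S, 35.8162°E:
N1: 6.9073 km
N2: 4.4529 km
N3: 0.7072 km
N4: 7.4909 km
N5: 5.3629 km
N6: 4.5311 km
N7: 5.2567 km
N8: 6.6271 km
N9: 6.8929 km
N10: 5.8829 km
N11: 4.5290 km
N12: 3.6559 km
N13: 2.4013 km
N14: 8.4752 km
Threshold 1.55 km: N3 (0.7072 km) is within range.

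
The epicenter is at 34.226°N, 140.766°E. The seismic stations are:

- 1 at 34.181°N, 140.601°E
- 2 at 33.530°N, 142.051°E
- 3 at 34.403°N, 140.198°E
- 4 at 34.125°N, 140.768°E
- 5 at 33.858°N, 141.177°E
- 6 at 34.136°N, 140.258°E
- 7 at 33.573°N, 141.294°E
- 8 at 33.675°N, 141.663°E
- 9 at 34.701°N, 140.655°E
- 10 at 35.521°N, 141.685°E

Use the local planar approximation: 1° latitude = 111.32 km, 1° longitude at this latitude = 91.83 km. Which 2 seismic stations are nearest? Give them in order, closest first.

4, 1

Distances from 34.226°N, 140.766°E:
1: 15.959 km
2: 141.164 km
3: 55.757 km
4: 11.245 km
5: 55.702 km
6: 47.713 km
7: 87.379 km
8: 102.700 km
9: 53.851 km
10: 167.045 km
Sorted: 4 (11.245 km) < 1 (15.959 km) < 6 (47.713 km) < 9 (53.851 km) < …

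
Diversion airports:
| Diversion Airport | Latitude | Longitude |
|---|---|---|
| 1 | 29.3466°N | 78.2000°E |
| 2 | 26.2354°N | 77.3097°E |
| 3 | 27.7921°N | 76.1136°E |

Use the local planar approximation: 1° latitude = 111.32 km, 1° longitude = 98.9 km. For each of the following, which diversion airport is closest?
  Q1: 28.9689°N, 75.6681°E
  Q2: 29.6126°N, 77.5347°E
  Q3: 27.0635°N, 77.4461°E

Q1→3; Q2→1; Q3→2

Q1 at 28.9689°N, 75.6681°E:
  1: √((0.3777·111.32)² + (2.5319·98.9)²) = √(1767.829452 + 62702.618952) = 253.9103 km
  2: √((-2.7335·111.32)² + (1.6416·98.9)²) = √(92594.363738 + 26358.899246) = 344.8960 km
  3: √((-1.1768·111.32)² + (0.4455·98.9)²) = √(17161.360514 + 1941.279194) = 138.2123 km
  → nearest: 3 (138.2123 km)
Q2 at 29.6126°N, 77.5347°E:
  1: √((-0.2660·111.32)² + (0.6653·98.9)²) = √(876.818428 + 4329.399175) = 72.1541 km
  2: √((-3.3772·111.32)² + (-0.2250·98.9)²) = √(141338.330318 + 495.173756) = 376.6079 km
  3: √((-1.8205·111.32)² + (-1.4211·98.9)²) = √(41070.289283 + 19753.400179) = 246.6246 km
  → nearest: 1 (72.1541 km)
Q3 at 27.0635°N, 77.4461°E:
  1: √((2.2831·111.32)² + (0.7539·98.9)²) = √(64594.607466 + 5559.299476) = 264.8658 km
  2: √((-0.8281·111.32)² + (-0.1364·98.9)²) = √(8497.906818 + 181.979021) = 93.1659 km
  3: √((0.7286·111.32)² + (-1.3325·98.9)²) = √(6578.467434 + 17367.088548) = 154.7435 km
  → nearest: 2 (93.1659 km)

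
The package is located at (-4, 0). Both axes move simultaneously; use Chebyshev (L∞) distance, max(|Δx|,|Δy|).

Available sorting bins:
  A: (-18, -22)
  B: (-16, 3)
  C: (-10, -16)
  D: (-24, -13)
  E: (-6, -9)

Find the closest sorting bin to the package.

Distances from (-4, 0):
A: max(|-14|, |-22|) = 22
B: max(|-12|, |3|) = 12
C: max(|-6|, |-16|) = 16
D: max(|-20|, |-13|) = 20
E: max(|-2|, |-9|) = 9
Minimum: E at 9.

E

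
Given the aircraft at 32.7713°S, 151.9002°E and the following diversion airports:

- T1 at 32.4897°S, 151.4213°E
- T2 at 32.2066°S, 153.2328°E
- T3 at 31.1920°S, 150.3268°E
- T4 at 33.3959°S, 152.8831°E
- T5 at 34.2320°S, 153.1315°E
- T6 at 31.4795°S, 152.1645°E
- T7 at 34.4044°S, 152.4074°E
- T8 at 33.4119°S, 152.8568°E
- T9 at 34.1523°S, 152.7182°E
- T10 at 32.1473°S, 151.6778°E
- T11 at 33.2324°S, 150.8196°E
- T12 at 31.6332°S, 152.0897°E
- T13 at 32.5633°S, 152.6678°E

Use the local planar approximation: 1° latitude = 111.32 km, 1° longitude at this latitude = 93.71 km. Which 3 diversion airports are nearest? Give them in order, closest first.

Distances from 32.7713°S, 151.9002°E:
T1: 54.7420 km
T2: 139.8077 km
T3: 229.4512 km
T4: 115.4049 km
T5: 199.3844 km
T6: 145.9205 km
T7: 187.9072 km
T8: 114.5478 km
T9: 171.7841 km
T10: 72.5228 km
T11: 113.5294 km
T12: 127.9318 km
T13: 75.5666 km
Sorted: T1 (54.7420 km) < T10 (72.5228 km) < T13 (75.5666 km) < T11 (113.5294 km) < T8 (114.5478 km) < …

T1, T10, T13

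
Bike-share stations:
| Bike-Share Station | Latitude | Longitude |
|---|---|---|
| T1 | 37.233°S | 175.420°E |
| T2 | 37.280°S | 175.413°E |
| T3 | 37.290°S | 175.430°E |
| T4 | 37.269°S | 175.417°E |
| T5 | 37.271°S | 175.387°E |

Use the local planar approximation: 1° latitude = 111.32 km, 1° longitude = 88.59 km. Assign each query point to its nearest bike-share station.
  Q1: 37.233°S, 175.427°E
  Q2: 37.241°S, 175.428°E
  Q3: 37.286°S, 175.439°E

Q1 at 37.233°S, 175.427°E:
  T1: √((0.000·111.32)² + (-0.007·88.59)²) = √(0.00000 + 0.38456) = 0.620 km
  T2: √((-0.047·111.32)² + (-0.014·88.59)²) = √(27.37424 + 1.53824) = 5.377 km
  T3: √((-0.057·111.32)² + (0.003·88.59)²) = √(40.26207 + 0.07063) = 6.351 km
  T4: √((-0.036·111.32)² + (-0.010·88.59)²) = √(16.06022 + 0.78482) = 4.104 km
  T5: √((-0.038·111.32)² + (-0.040·88.59)²) = √(17.89425 + 12.55710) = 5.518 km
  → nearest: T1 (0.620 km)
Q2 at 37.241°S, 175.428°E:
  T1: √((0.008·111.32)² + (-0.008·88.59)²) = √(0.79310 + 0.50228) = 1.138 km
  T2: √((-0.039·111.32)² + (-0.015·88.59)²) = √(18.84845 + 1.76584) = 4.540 km
  T3: √((-0.049·111.32)² + (0.002·88.59)²) = √(29.75353 + 0.03139) = 5.458 km
  T4: √((-0.028·111.32)² + (-0.011·88.59)²) = √(9.71544 + 0.94963) = 3.266 km
  T5: √((-0.030·111.32)² + (-0.041·88.59)²) = √(11.15293 + 13.19280) = 4.934 km
  → nearest: T1 (1.138 km)
Q3 at 37.286°S, 175.439°E:
  T1: √((0.053·111.32)² + (-0.019·88.59)²) = √(34.80953 + 2.83320) = 6.135 km
  T2: √((0.006·111.32)² + (-0.026·88.59)²) = √(0.44612 + 5.30538) = 2.398 km
  T3: √((-0.004·111.32)² + (-0.009·88.59)²) = √(0.19827 + 0.63570) = 0.913 km
  T4: √((0.017·111.32)² + (-0.022·88.59)²) = √(3.58133 + 3.79852) = 2.717 km
  T5: √((0.015·111.32)² + (-0.052·88.59)²) = √(2.78823 + 21.22150) = 4.900 km
  → nearest: T3 (0.913 km)

Q1→T1; Q2→T1; Q3→T3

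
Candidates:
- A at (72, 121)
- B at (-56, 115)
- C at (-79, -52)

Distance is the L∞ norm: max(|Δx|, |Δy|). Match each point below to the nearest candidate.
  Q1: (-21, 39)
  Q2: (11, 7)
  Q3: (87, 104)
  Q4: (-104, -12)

Q1 at (-21, 39):
  A: max(|93|, |82|) = 93
  B: max(|-35|, |76|) = 76
  C: max(|-58|, |-91|) = 91
  → nearest: B (76)
Q2 at (11, 7):
  A: max(|61|, |114|) = 114
  B: max(|-67|, |108|) = 108
  C: max(|-90|, |-59|) = 90
  → nearest: C (90)
Q3 at (87, 104):
  A: max(|-15|, |17|) = 17
  B: max(|-143|, |11|) = 143
  C: max(|-166|, |-156|) = 166
  → nearest: A (17)
Q4 at (-104, -12):
  A: max(|176|, |133|) = 176
  B: max(|48|, |127|) = 127
  C: max(|25|, |-40|) = 40
  → nearest: C (40)

Q1→B; Q2→C; Q3→A; Q4→C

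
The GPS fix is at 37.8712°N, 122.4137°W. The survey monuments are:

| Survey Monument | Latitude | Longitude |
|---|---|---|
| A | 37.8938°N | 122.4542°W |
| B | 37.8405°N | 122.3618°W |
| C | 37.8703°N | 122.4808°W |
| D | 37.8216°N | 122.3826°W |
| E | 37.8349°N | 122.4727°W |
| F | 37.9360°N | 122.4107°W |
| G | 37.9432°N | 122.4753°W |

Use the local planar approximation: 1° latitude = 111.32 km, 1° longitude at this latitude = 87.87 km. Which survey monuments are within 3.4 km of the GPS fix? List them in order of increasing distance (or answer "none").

Distances from 37.8712°N, 122.4137°W:
A: √((0.0226·111.32)² + (-0.0405·87.87)²) = √(6.329411 + 12.664595) = 4.3582 km
B: √((-0.0307·111.32)² + (0.0519·87.87)²) = √(11.679470 + 20.797732) = 5.6989 km
C: √((-0.0009·111.32)² + (-0.0671·87.87)²) = √(0.010038 + 34.763724) = 5.8969 km
D: √((-0.0496·111.32)² + (0.0311·87.87)²) = √(30.486653 + 7.467961) = 6.1607 km
E: √((-0.0363·111.32)² + (-0.0590·87.87)²) = √(16.329002 + 26.877278) = 6.5731 km
F: √((0.0648·111.32)² + (0.0030·87.87)²) = √(52.035102 + 0.069490) = 7.2184 km
G: √((0.0720·111.32)² + (-0.0616·87.87)²) = √(64.240866 + 29.298317) = 9.6716 km
Threshold 3.4 km: none within range.

none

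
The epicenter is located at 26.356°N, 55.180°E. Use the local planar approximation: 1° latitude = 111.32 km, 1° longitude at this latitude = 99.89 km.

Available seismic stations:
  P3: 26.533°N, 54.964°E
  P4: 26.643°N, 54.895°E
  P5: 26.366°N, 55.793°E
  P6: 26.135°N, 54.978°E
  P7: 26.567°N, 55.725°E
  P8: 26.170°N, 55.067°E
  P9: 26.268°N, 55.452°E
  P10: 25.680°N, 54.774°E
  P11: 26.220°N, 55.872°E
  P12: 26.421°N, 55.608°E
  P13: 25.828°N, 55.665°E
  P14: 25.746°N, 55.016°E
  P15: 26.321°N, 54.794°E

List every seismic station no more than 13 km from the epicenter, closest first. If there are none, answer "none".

Distances from 26.356°N, 55.180°E:
P3: √((0.177·111.32)² + (-0.216·99.89)²) = √(388.23343 + 465.53413) = 29.219 km
P4: √((0.287·111.32)² + (-0.285·99.89)²) = √(1020.72838 + 810.46403) = 42.792 km
P5: √((0.010·111.32)² + (0.613·99.89)²) = √(1.23921 + 3749.42763) = 61.243 km
P6: √((-0.221·111.32)² + (-0.202·99.89)²) = √(605.24463 + 407.14281) = 31.818 km
P7: √((0.211·111.32)² + (0.545·99.89)²) = √(551.71057 + 2963.71904) = 59.291 km
P8: √((-0.186·111.32)² + (-0.113·99.89)²) = √(428.71856 + 127.40924) = 23.582 km
P9: √((-0.088·111.32)² + (0.272·99.89)²) = √(95.96475 + 738.21325) = 28.882 km
P10: √((-0.676·111.32)² + (-0.406·99.89)²) = √(5662.91167 + 1644.73560) = 85.485 km
P11: √((-0.136·111.32)² + (0.692·99.89)²) = √(229.20507 + 4778.11079) = 70.762 km
P12: √((0.065·111.32)² + (0.428·99.89)²) = √(52.35680 + 1827.81217) = 43.361 km
P13: √((-0.528·111.32)² + (0.485·99.89)²) = √(3454.73103 + 2347.07790) = 76.170 km
P14: √((-0.610·111.32)² + (-0.164·99.89)²) = √(4611.11619 + 268.36861) = 69.853 km
P15: √((-0.035·111.32)² + (-0.386·99.89)²) = √(15.18037 + 1486.68389) = 38.754 km
Threshold 13 km: none within range.

none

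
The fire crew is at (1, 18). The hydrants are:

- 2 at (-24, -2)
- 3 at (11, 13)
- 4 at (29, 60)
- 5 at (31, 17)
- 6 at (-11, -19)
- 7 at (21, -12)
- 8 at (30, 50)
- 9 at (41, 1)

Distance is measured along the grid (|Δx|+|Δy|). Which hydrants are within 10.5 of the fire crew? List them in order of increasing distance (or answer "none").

none

Distances from (1, 18):
2: 45
3: 15
4: 70
5: 31
6: 49
7: 50
8: 61
9: 57
Threshold 10.5: none within range.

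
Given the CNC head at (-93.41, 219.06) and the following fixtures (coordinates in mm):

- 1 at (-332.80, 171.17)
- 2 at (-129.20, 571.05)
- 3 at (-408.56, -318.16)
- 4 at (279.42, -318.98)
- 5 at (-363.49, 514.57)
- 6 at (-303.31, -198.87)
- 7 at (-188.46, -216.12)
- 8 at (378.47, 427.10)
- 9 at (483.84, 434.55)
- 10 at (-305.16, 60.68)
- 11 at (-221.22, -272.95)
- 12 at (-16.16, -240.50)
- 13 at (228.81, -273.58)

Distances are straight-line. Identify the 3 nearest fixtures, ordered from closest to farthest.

Distances from (-93.41, 219.06):
1: √((-239.39)² + (-47.89)²) = √(57307.5721 + 2293.4521) = 244.13 mm
2: √((-35.79)² + (351.99)²) = √(1280.9241 + 123896.9601) = 353.80 mm
3: √((-315.15)² + (-537.22)²) = √(99319.5225 + 288605.3284) = 622.84 mm
4: √((372.83)² + (-538.04)²) = √(139002.2089 + 289487.0416) = 654.59 mm
5: √((-270.08)² + (295.51)²) = √(72943.2064 + 87326.1601) = 400.34 mm
6: √((-209.90)² + (-417.93)²) = √(44058.0100 + 174665.4849) = 467.68 mm
7: √((-95.05)² + (-435.18)²) = √(9034.5025 + 189381.6324) = 445.44 mm
8: √((471.88)² + (208.04)²) = √(222670.7344 + 43280.6416) = 515.70 mm
9: √((577.25)² + (215.49)²) = √(333217.5625 + 46435.9401) = 616.16 mm
10: √((-211.75)² + (-158.38)²) = √(44838.0625 + 25084.2244) = 264.43 mm
11: √((-127.81)² + (-492.01)²) = √(16335.3961 + 242073.8401) = 508.34 mm
12: √((77.25)² + (-459.56)²) = √(5967.5625 + 211195.3936) = 466.01 mm
13: √((322.22)² + (-492.64)²) = √(103825.7284 + 242694.1696) = 588.66 mm
Sorted: 1 (244.13 mm) < 10 (264.43 mm) < 2 (353.80 mm) < 5 (400.34 mm) < 7 (445.44 mm) < …

1, 10, 2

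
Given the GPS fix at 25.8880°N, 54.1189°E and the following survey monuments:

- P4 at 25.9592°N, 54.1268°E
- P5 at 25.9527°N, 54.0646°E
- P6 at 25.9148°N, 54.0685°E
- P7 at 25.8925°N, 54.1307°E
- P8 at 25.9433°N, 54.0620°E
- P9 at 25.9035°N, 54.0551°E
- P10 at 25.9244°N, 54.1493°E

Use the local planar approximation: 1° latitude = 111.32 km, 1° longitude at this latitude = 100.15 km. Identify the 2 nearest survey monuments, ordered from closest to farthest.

P7, P10

Distances from 25.8880°N, 54.1189°E:
P4: √((0.0712·111.32)² + (0.0079·100.15)²) = √(62.821222 + 0.625974) = 7.9654 km
P5: √((0.0647·111.32)² + (-0.0543·100.15)²) = √(51.874623 + 29.573421) = 9.0249 km
P6: √((0.0268·111.32)² + (-0.0504·100.15)²) = √(8.900532 + 25.477862) = 5.8633 km
P7: √((0.0045·111.32)² + (0.0118·100.15)²) = √(0.250941 + 1.396580) = 1.2836 km
P8: √((0.0553·111.32)² + (-0.0569·100.15)²) = √(37.896287 + 32.473301) = 8.3887 km
P9: √((0.0155·111.32)² + (-0.0638·100.15)²) = √(2.977212 + 40.826605) = 6.6184 km
P10: √((0.0364·111.32)² + (0.0304·100.15)²) = √(16.419093 + 9.269346) = 5.0684 km
Sorted: P7 (1.2836 km) < P10 (5.0684 km) < P6 (5.8633 km) < P9 (6.6184 km) < …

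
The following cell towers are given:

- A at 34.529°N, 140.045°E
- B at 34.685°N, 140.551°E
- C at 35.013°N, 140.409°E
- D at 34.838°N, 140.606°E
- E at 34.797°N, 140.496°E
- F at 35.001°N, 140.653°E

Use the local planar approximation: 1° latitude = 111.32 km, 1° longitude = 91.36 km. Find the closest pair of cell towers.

D and E

Pairwise distances:
D–E: √((-0.041·111.32)² + (-0.110·91.36)²) = √(20.83119 + 100.99446) = 11.037 km
B–E: √((0.112·111.32)² + (-0.055·91.36)²) = √(155.44703 + 25.24862) = 13.442 km
B–D: √((0.153·111.32)² + (0.055·91.36)²) = √(290.08766 + 25.24862) = 17.758 km
D–F: √((0.163·111.32)² + (0.047·91.36)²) = √(329.24683 + 18.43775) = 18.646 km
C–F: √((-0.012·111.32)² + (0.244·91.36)²) = √(1.78447 + 496.92613) = 22.332 km
C–E: √((-0.216·111.32)² + (0.087·91.36)²) = √(578.16780 + 63.17579) = 25.325 km
C–D: √((-0.175·111.32)² + (0.197·91.36)²) = √(379.50936 + 323.92512) = 26.522 km
E–F: √((0.204·111.32)² + (0.157·91.36)²) = √(515.71140 + 205.73657) = 26.860 km
B–F: √((0.316·111.32)² + (0.102·91.36)²) = √(1237.42977 + 86.83854) = 36.390 km
B–C: √((0.328·111.32)² + (-0.142·91.36)²) = √(1333.19625 + 168.30184) = 38.749 km
A–B: √((0.156·111.32)² + (0.506·91.36)²) = √(301.57518 + 2137.04278) = 49.382 km
A–E: √((0.268·111.32)² + (0.451·91.36)²) = √(890.05324 + 1697.71688) = 50.870 km
A–D: √((0.309·111.32)² + (0.561·91.36)²) = √(1183.21415 + 2626.86591) = 61.726 km
A–C: √((0.484·111.32)² + (0.364·91.36)²) = √(2902.93371 + 1105.89769) = 63.315 km
A–F: √((0.472·111.32)² + (0.608·91.36)²) = √(2760.77105 + 3085.45588) = 76.461 km
Closest pair: D–E at 11.037 km.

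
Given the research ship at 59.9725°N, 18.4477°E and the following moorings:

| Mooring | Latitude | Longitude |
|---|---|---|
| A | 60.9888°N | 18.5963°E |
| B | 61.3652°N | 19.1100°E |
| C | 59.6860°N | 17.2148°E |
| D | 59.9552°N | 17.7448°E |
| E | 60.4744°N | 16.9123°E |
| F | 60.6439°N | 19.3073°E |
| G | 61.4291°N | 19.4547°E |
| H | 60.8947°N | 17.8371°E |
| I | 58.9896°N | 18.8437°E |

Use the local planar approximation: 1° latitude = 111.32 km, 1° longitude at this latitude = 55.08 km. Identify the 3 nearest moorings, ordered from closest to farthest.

Distances from 59.9725°N, 18.4477°E:
A: 113.4302 km
B: 159.2693 km
C: 75.0246 km
D: 38.7636 km
E: 101.3592 km
F: 88.4750 km
G: 171.3728 km
H: 108.0279 km
I: 111.5693 km
Sorted: D (38.7636 km) < C (75.0246 km) < F (88.4750 km) < E (101.3592 km) < H (108.0279 km) < …

D, C, F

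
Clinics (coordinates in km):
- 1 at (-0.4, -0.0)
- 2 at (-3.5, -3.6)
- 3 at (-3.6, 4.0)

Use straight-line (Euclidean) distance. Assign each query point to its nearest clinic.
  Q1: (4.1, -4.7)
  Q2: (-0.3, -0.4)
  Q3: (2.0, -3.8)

Q1→1; Q2→1; Q3→1

Q1 at (4.1, -4.7):
  1: √((-4.5)² + (4.7)²) = √(20.25000 + 22.09000) = 6.507 km
  2: √((-7.6)² + (1.1)²) = √(57.76000 + 1.21000) = 7.679 km
  3: √((-7.7)² + (8.7)²) = √(59.29000 + 75.69000) = 11.618 km
  → nearest: 1 (6.507 km)
Q2 at (-0.3, -0.4):
  1: √((-0.1)² + (0.4)²) = √(0.01000 + 0.16000) = 0.412 km
  2: √((-3.2)² + (-3.2)²) = √(10.24000 + 10.24000) = 4.525 km
  3: √((-3.3)² + (4.4)²) = √(10.89000 + 19.36000) = 5.500 km
  → nearest: 1 (0.412 km)
Q3 at (2.0, -3.8):
  1: √((-2.4)² + (3.8)²) = √(5.76000 + 14.44000) = 4.494 km
  2: √((-5.5)² + (0.2)²) = √(30.25000 + 0.04000) = 5.504 km
  3: √((-5.6)² + (7.8)²) = √(31.36000 + 60.84000) = 9.602 km
  → nearest: 1 (4.494 km)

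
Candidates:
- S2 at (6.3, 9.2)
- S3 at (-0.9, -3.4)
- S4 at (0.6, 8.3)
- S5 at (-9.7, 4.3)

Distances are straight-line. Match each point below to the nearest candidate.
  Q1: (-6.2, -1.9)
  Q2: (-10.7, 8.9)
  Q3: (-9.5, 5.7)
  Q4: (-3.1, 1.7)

Q1 at (-6.2, -1.9):
  S2: √((12.5)² + (11.1)²) = √(156.2500 + 123.2100) = 16.72
  S3: √((5.3)² + (-1.5)²) = √(28.0900 + 2.2500) = 5.51
  S4: √((6.8)² + (10.2)²) = √(46.2400 + 104.0400) = 12.26
  S5: √((-3.5)² + (6.2)²) = √(12.2500 + 38.4400) = 7.12
  → nearest: S3 (5.51)
Q2 at (-10.7, 8.9):
  S2: √((17.0)² + (0.3)²) = √(289.0000 + 0.0900) = 17.00
  S3: √((9.8)² + (-12.3)²) = √(96.0400 + 151.2900) = 15.73
  S4: √((11.3)² + (-0.6)²) = √(127.6900 + 0.3600) = 11.32
  S5: √((1.0)² + (-4.6)²) = √(1.0000 + 21.1600) = 4.71
  → nearest: S5 (4.71)
Q3 at (-9.5, 5.7):
  S2: √((15.8)² + (3.5)²) = √(249.6400 + 12.2500) = 16.18
  S3: √((8.6)² + (-9.1)²) = √(73.9600 + 82.8100) = 12.52
  S4: √((10.1)² + (2.6)²) = √(102.0100 + 6.7600) = 10.43
  S5: √((-0.2)² + (-1.4)²) = √(0.0400 + 1.9600) = 1.41
  → nearest: S5 (1.41)
Q4 at (-3.1, 1.7):
  S2: √((9.4)² + (7.5)²) = √(88.3600 + 56.2500) = 12.03
  S3: √((2.2)² + (-5.1)²) = √(4.8400 + 26.0100) = 5.55
  S4: √((3.7)² + (6.6)²) = √(13.6900 + 43.5600) = 7.57
  S5: √((-6.6)² + (2.6)²) = √(43.5600 + 6.7600) = 7.09
  → nearest: S3 (5.55)

Q1→S3; Q2→S5; Q3→S5; Q4→S3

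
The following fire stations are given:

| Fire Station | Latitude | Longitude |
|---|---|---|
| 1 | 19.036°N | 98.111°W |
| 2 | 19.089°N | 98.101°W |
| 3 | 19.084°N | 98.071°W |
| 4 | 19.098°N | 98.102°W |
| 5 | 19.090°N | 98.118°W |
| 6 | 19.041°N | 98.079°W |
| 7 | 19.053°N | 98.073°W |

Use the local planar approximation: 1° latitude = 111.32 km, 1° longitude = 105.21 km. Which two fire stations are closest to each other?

2 and 4

Pairwise distances:
1–2: √((0.053·111.32)² + (0.010·105.21)²) = √(34.80953 + 1.10691) = 5.993 km
1–3: √((0.048·111.32)² + (0.040·105.21)²) = √(28.55150 + 17.71063) = 6.802 km
1–4: √((0.062·111.32)² + (0.009·105.21)²) = √(47.63540 + 0.89660) = 6.966 km
1–5: √((0.054·111.32)² + (-0.007·105.21)²) = √(36.13549 + 0.54239) = 6.056 km
1–6: √((0.005·111.32)² + (0.032·105.21)²) = √(0.30980 + 11.33480) = 3.412 km
1–7: √((0.017·111.32)² + (0.038·105.21)²) = √(3.58133 + 15.98384) = 4.423 km
2–3: √((-0.005·111.32)² + (0.030·105.21)²) = √(0.30980 + 9.96223) = 3.205 km
2–4: √((0.009·111.32)² + (-0.001·105.21)²) = √(1.00376 + 0.01107) = 1.007 km
2–5: √((0.001·111.32)² + (-0.017·105.21)²) = √(0.01239 + 3.19898) = 1.792 km
2–6: √((-0.048·111.32)² + (0.022·105.21)²) = √(28.55150 + 5.35747) = 5.823 km
2–7: √((-0.036·111.32)² + (0.028·105.21)²) = √(16.06022 + 8.67821) = 4.974 km
3–4: √((0.014·111.32)² + (-0.031·105.21)²) = √(2.42886 + 10.63745) = 3.615 km
3–5: √((0.006·111.32)² + (-0.047·105.21)²) = √(0.44612 + 24.45174) = 4.990 km
3–6: √((-0.043·111.32)² + (-0.008·105.21)²) = √(22.91307 + 0.70843) = 4.860 km
3–7: √((-0.031·111.32)² + (-0.002·105.21)²) = √(11.90885 + 0.04428) = 3.457 km
4–5: √((-0.008·111.32)² + (-0.016·105.21)²) = √(0.79310 + 2.83370) = 1.904 km
4–6: √((-0.057·111.32)² + (0.023·105.21)²) = √(40.26207 + 5.85558) = 6.791 km
4–7: √((-0.045·111.32)² + (0.029·105.21)²) = √(25.09409 + 9.30915) = 5.865 km
5–6: √((-0.049·111.32)² + (0.039·105.21)²) = √(29.75353 + 16.83617) = 6.826 km
5–7: √((-0.037·111.32)² + (0.045·105.21)²) = √(16.96484 + 22.41502) = 6.275 km
6–7: √((0.012·111.32)² + (0.006·105.21)²) = √(1.78447 + 0.39849) = 1.477 km
Closest pair: 2–4 at 1.007 km.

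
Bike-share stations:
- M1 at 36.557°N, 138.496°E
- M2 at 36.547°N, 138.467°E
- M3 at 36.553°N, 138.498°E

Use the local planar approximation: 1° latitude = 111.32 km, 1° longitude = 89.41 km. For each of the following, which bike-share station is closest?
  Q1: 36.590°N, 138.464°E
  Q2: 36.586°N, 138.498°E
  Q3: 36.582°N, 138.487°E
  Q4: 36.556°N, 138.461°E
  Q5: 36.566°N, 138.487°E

Q1 at 36.590°N, 138.464°E:
  M1: 4.656 km
  M2: 4.794 km
  M3: 5.119 km
  → nearest: M1 (4.656 km)
Q2 at 36.586°N, 138.498°E:
  M1: 3.233 km
  M2: 5.151 km
  M3: 3.674 km
  → nearest: M1 (3.233 km)
Q3 at 36.582°N, 138.487°E:
  M1: 2.897 km
  M2: 4.287 km
  M3: 3.375 km
  → nearest: M1 (2.897 km)
Q4 at 36.556°N, 138.461°E:
  M1: 3.131 km
  M2: 1.136 km
  M3: 3.325 km
  → nearest: M2 (1.136 km)
Q5 at 36.566°N, 138.487°E:
  M1: 1.285 km
  M2: 2.770 km
  M3: 1.750 km
  → nearest: M1 (1.285 km)

Q1→M1; Q2→M1; Q3→M1; Q4→M2; Q5→M1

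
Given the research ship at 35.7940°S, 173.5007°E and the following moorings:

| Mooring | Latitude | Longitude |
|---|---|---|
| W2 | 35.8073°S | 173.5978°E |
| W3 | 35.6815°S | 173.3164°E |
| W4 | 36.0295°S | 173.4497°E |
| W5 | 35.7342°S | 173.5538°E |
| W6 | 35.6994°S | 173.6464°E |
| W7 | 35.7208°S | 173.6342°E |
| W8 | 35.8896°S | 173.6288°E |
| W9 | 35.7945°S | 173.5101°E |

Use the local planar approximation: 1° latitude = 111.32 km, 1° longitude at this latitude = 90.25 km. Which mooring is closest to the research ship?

Distances from 35.7940°S, 173.5007°E:
W2: 8.8875 km
W3: 20.8206 km
W4: 26.6168 km
W5: 8.2025 km
W6: 16.8466 km
W7: 14.5452 km
W8: 15.7135 km
W9: 0.8502 km
Minimum: W9 at 0.8502 km.

W9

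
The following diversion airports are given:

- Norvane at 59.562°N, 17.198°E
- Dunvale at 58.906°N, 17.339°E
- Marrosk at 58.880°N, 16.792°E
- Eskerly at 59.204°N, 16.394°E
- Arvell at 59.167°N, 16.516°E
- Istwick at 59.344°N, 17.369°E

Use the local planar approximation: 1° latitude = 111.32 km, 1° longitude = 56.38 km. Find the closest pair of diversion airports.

Eskerly and Arvell

Pairwise distances:
Norvane–Dunvale: √((-0.656·111.32)² + (0.141·56.38)²) = √(5332.78499 + 63.19582) = 73.457 km
Norvane–Marrosk: √((-0.682·111.32)² + (-0.406·56.38)²) = √(5763.88284 + 523.96492) = 79.296 km
Norvane–Eskerly: √((-0.358·111.32)² + (-0.804·56.38)²) = √(1588.22654 + 2054.76538) = 60.357 km
Norvane–Arvell: √((-0.395·111.32)² + (-0.682·56.38)²) = √(1933.48402 + 1478.49171) = 58.412 km
Norvane–Istwick: √((-0.218·111.32)² + (0.171·56.38)²) = √(588.92418 + 92.94850) = 26.113 km
Dunvale–Marrosk: √((-0.026·111.32)² + (-0.547·56.38)²) = √(8.37709 + 951.09696) = 30.975 km
Dunvale–Eskerly: √((0.298·111.32)² + (-0.945·56.38)²) = √(1100.47181 + 2838.66250) = 62.763 km
Dunvale–Arvell: √((0.261·111.32)² + (-0.823·56.38)²) = √(844.16513 + 2153.02867) = 54.747 km
Dunvale–Istwick: √((0.438·111.32)² + (0.030·56.38)²) = √(2377.35817 + 2.86083) = 48.787 km
Marrosk–Eskerly: √((0.324·111.32)² + (-0.398·56.38)²) = √(1300.87754 + 503.51949) = 42.478 km
Marrosk–Arvell: √((0.287·111.32)² + (-0.276·56.38)²) = √(1020.72838 + 242.14099) = 35.537 km
Marrosk–Istwick: √((0.464·111.32)² + (0.577·56.38)²) = √(2667.97869 + 1058.28288) = 61.043 km
Eskerly–Arvell: √((-0.037·111.32)² + (0.122·56.38)²) = √(16.96484 + 47.31184) = 8.017 km
Eskerly–Istwick: √((0.140·111.32)² + (0.975·56.38)²) = √(242.88599 + 3021.75587) = 57.137 km
Arvell–Istwick: √((0.177·111.32)² + (0.853·56.38)²) = √(388.23343 + 2312.85393) = 51.972 km
Closest pair: Eskerly–Arvell at 8.017 km.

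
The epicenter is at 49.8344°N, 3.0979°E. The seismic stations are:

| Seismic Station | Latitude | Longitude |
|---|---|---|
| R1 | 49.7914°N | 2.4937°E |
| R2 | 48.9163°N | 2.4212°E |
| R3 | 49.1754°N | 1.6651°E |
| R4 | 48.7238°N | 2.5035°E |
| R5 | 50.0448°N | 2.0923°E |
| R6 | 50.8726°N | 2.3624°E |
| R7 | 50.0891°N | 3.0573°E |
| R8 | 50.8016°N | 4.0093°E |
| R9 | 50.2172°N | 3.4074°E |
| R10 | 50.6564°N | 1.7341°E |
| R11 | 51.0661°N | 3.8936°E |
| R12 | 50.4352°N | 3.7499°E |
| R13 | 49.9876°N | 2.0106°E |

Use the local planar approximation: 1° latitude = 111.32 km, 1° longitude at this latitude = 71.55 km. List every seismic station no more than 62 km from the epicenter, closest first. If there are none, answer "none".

R7, R1, R9

Distances from 49.8344°N, 3.0979°E:
R1: √((-0.0430·111.32)² + (-0.6042·71.55)²) = √(22.913071 + 1868.876995) = 43.4947 km
R2: √((-0.9181·111.32)² + (-0.6767·71.55)²) = √(10445.431133 + 2344.291588) = 113.0917 km
R3: √((-0.6590·111.32)² + (-1.4328·71.55)²) = √(5381.671994 + 10509.702484) = 126.0610 km
R4: √((-1.1106·111.32)² + (-0.5944·71.55)²) = √(15284.869446 + 1808.743060) = 130.7425 km
R5: √((0.2104·111.32)² + (-1.0056·71.55)²) = √(548.577343 + 5176.900352) = 75.6669 km
R6: √((1.0382·111.32)² + (-0.7355·71.55)²) = √(13356.985189 + 2769.393256) = 126.9897 km
R7: √((0.2547·111.32)² + (-0.0406·71.55)²) = √(803.904177 + 8.438618) = 28.5016 km
R8: √((0.9672·111.32)² + (0.9114·71.55)²) = √(11592.549821 + 4252.431482) = 125.8768 km
R9: √((0.3828·111.32)² + (0.3095·71.55)²) = √(1815.892996 + 490.388845) = 48.0238 km
R10: √((0.8220·111.32)² + (-1.3638·71.55)²) = √(8373.172345 + 9521.834932) = 133.7722 km
R11: √((1.2317·111.32)² + (0.7957·71.55)²) = √(18799.931990 + 3241.290769) = 148.4629 km
R12: √((0.6008·111.32)² + (0.6520·71.55)²) = √(4473.075652 + 2176.278480) = 81.5436 km
R13: √((0.1532·111.32)² + (-1.0873·71.55)²) = √(290.846556 + 6052.266628) = 79.6437 km
Threshold 62 km: R7 (28.5016 km), R1 (43.4947 km), R9 (48.0238 km) are within range.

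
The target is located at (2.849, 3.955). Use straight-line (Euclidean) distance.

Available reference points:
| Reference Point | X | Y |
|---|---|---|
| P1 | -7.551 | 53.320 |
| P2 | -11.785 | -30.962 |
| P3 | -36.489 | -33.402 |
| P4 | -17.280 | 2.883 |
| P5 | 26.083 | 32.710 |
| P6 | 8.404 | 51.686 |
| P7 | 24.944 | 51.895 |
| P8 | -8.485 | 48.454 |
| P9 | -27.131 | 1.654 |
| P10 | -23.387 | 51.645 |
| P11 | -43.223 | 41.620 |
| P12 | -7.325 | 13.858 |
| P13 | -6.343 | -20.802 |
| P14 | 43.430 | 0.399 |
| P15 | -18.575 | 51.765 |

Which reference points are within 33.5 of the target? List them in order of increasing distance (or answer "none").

P12, P4, P13, P9

Distances from (2.849, 3.955):
P1: 50.449
P2: 37.860
P3: 54.250
P4: 20.158
P5: 36.968
P6: 48.053
P7: 52.787
P8: 45.920
P9: 30.068
P10: 54.430
P11: 59.509
P12: 14.198
P13: 26.408
P14: 40.737
P15: 52.391
Threshold 33.5: P12 (14.198), P4 (20.158), P13 (26.408), P9 (30.068) are within range.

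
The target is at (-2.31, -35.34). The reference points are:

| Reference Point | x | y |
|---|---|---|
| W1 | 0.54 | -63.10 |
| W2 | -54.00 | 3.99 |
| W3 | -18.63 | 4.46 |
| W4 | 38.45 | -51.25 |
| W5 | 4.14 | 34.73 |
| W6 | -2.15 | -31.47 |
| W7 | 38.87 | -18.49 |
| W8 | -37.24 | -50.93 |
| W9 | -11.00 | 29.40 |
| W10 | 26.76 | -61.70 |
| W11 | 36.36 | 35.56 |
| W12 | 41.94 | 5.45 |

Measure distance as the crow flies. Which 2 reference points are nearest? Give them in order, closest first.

W6, W1

Distances from (-2.31, -35.34):
W1: √((2.85)² + (-27.76)²) = √(8.1225 + 770.6176) = 27.91
W2: √((-51.69)² + (39.33)²) = √(2671.8561 + 1546.8489) = 64.95
W3: √((-16.32)² + (39.80)²) = √(266.3424 + 1584.0400) = 43.02
W4: √((40.76)² + (-15.91)²) = √(1661.3776 + 253.1281) = 43.76
W5: √((6.45)² + (70.07)²) = √(41.6025 + 4909.8049) = 70.37
W6: √((0.16)² + (3.87)²) = √(0.0256 + 14.9769) = 3.87
W7: √((41.18)² + (16.85)²) = √(1695.7924 + 283.9225) = 44.49
W8: √((-34.93)² + (-15.59)²) = √(1220.1049 + 243.0481) = 38.25
W9: √((-8.69)² + (64.74)²) = √(75.5161 + 4191.2676) = 65.32
W10: √((29.07)² + (-26.36)²) = √(845.0649 + 694.8496) = 39.24
W11: √((38.67)² + (70.90)²) = √(1495.3689 + 5026.8100) = 80.76
W12: √((44.25)² + (40.79)²) = √(1958.0625 + 1663.8241) = 60.18
Sorted: W6 (3.87) < W1 (27.91) < W8 (38.25) < W10 (39.24) < …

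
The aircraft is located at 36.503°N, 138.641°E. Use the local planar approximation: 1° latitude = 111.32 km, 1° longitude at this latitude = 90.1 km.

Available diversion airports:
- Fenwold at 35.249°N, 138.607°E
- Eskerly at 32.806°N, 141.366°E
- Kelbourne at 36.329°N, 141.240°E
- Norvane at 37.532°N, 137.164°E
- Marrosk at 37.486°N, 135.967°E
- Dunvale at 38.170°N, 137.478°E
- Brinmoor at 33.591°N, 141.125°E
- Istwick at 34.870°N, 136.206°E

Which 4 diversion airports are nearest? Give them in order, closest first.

Fenwold, Norvane, Dunvale, Kelbourne

Distances from 36.503°N, 138.641°E:
Fenwold: 139.629 km
Eskerly: 479.223 km
Kelbourne: 234.970 km
Norvane: 175.588 km
Marrosk: 264.614 km
Dunvale: 213.112 km
Brinmoor: 393.919 km
Istwick: 284.920 km
Sorted: Fenwold (139.629 km) < Norvane (175.588 km) < Dunvale (213.112 km) < Kelbourne (234.970 km) < Marrosk (264.614 km) < Istwick (284.920 km) < …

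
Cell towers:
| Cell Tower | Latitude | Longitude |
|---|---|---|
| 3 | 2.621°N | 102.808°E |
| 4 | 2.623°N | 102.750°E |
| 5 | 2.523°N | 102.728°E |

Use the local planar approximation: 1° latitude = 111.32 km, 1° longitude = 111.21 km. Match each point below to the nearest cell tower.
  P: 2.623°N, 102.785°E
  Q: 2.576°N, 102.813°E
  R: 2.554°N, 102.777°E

P at 2.623°N, 102.785°E:
  3: √((-0.002·111.32)² + (0.023·111.21)²) = √(0.04957 + 6.54249) = 2.568 km
  4: √((0.000·111.32)² + (-0.035·111.21)²) = √(0.00000 + 15.15039) = 3.892 km
  5: √((-0.100·111.32)² + (-0.057·111.21)²) = √(123.92142 + 40.18254) = 12.810 km
  → nearest: 3 (2.568 km)
Q at 2.576°N, 102.813°E:
  3: √((0.045·111.32)² + (-0.005·111.21)²) = √(25.09409 + 0.30919) = 5.040 km
  4: √((0.047·111.32)² + (-0.063·111.21)²) = √(27.37424 + 49.08726) = 8.744 km
  5: √((-0.053·111.32)² + (-0.085·111.21)²) = √(34.80953 + 89.35637) = 11.143 km
  → nearest: 3 (5.040 km)
R at 2.554°N, 102.777°E:
  3: √((0.067·111.32)² + (0.031·111.21)²) = √(55.62833 + 11.88533) = 8.217 km
  4: √((0.069·111.32)² + (-0.027·111.21)²) = √(58.99899 + 9.01603) = 8.247 km
  5: √((-0.031·111.32)² + (-0.049·111.21)²) = √(11.90885 + 29.69476) = 6.450 km
  → nearest: 5 (6.450 km)

P→3; Q→3; R→5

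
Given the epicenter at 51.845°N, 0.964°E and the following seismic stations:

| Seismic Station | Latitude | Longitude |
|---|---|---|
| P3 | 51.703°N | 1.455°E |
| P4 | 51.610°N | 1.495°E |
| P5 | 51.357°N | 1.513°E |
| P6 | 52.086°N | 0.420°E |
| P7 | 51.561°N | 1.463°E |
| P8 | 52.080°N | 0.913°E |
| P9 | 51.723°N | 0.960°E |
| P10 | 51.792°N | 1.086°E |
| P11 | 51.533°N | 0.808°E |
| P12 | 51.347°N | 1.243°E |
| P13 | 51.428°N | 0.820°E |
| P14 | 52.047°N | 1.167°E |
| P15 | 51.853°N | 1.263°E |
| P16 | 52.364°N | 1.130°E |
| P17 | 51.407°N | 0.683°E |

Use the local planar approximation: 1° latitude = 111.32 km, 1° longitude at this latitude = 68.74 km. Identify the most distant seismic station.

P5

Distances from 51.845°N, 0.964°E:
P3: √((-0.142·111.32)² + (0.491·68.74)²) = √(249.87516 + 1139.15295) = 37.270 km
P4: √((-0.235·111.32)² + (0.531·68.74)²) = √(684.35606 + 1332.31862) = 44.907 km
P5: √((-0.488·111.32)² + (0.549·68.74)²) = √(2951.11436 + 1424.17627) = 66.146 km
P6: √((0.241·111.32)² + (-0.544·68.74)²) = √(719.74802 + 1398.35312) = 46.023 km
P7: √((-0.284·111.32)² + (0.499·68.74)²) = √(999.50064 + 1176.57644) = 46.648 km
P8: √((0.235·111.32)² + (-0.051·68.74)²) = √(684.35606 + 12.29021) = 26.394 km
P9: √((-0.122·111.32)² + (-0.004·68.74)²) = √(184.44465 + 0.07560) = 13.584 km
P10: √((-0.053·111.32)² + (0.122·68.74)²) = √(34.80953 + 70.32969) = 10.254 km
P11: √((-0.312·111.32)² + (-0.156·68.74)²) = √(1206.30071 + 114.99217) = 36.350 km
P12: √((-0.498·111.32)² + (0.279·68.74)²) = √(3073.30088 + 367.81333) = 58.661 km
P13: √((-0.417·111.32)² + (-0.144·68.74)²) = √(2154.85725 + 97.98149) = 47.464 km
P14: √((0.202·111.32)² + (0.203·68.74)²) = √(505.64898 + 194.72026) = 26.464 km
P15: √((0.008·111.32)² + (0.299·68.74)²) = √(0.79310 + 422.43650) = 20.573 km
P16: √((0.519·111.32)² + (0.166·68.74)²) = √(3337.95987 + 130.20727) = 58.891 km
P17: √((-0.438·111.32)² + (-0.281·68.74)²) = √(2377.35817 + 373.10554) = 52.445 km
Maximum: P5 at 66.146 km.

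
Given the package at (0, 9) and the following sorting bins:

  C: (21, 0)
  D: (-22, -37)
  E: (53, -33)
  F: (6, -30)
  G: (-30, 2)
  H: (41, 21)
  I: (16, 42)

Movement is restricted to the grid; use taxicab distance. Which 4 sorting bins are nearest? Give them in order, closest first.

Distances from (0, 9):
C: |21| + |-9| = 21 + 9 = 30
D: |-22| + |-46| = 22 + 46 = 68
E: |53| + |-42| = 53 + 42 = 95
F: |6| + |-39| = 6 + 39 = 45
G: |-30| + |-7| = 30 + 7 = 37
H: |41| + |12| = 41 + 12 = 53
I: |16| + |33| = 16 + 33 = 49
Sorted: C (30) < G (37) < F (45) < I (49) < H (53) < D (68) < …

C, G, F, I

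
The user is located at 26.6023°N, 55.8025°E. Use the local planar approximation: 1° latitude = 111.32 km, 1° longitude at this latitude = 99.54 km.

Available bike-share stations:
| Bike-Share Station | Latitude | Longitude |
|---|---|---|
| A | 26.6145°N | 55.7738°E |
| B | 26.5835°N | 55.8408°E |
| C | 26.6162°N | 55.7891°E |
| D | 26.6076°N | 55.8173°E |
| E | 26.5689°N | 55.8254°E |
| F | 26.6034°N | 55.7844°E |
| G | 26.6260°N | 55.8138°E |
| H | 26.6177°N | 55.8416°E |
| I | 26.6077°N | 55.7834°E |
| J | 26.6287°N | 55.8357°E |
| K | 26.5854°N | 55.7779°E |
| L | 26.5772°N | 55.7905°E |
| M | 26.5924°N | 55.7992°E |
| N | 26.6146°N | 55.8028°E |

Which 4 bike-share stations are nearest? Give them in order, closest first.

M, N, D, F

Distances from 26.6023°N, 55.8025°E:
A: 3.1632 km
B: 4.3490 km
C: 2.0429 km
D: 1.5869 km
E: 4.3612 km
F: 1.8058 km
G: 2.8681 km
H: 4.2528 km
I: 1.9940 km
J: 4.4224 km
K: 3.0879 km
L: 3.0387 km
M: 1.1500 km
N: 1.3696 km
Sorted: M (1.1500 km) < N (1.3696 km) < D (1.5869 km) < F (1.8058 km) < I (1.9940 km) < C (2.0429 km) < …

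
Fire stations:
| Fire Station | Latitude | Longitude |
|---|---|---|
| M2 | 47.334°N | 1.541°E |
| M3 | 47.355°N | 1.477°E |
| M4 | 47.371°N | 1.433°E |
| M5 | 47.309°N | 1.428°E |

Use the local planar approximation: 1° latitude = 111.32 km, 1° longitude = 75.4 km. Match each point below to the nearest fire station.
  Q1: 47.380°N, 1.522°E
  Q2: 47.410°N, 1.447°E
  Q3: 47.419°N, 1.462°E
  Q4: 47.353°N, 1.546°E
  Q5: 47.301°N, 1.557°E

Q1 at 47.380°N, 1.522°E:
  M2: √((-0.046·111.32)² + (0.019·75.4)²) = √(26.22177 + 2.05234) = 5.317 km
  M3: √((-0.025·111.32)² + (-0.045·75.4)²) = √(7.74509 + 11.51245) = 4.388 km
  M4: √((-0.009·111.32)² + (-0.089·75.4)²) = √(1.00376 + 45.03215) = 6.785 km
  M5: √((-0.071·111.32)² + (-0.094·75.4)²) = √(62.46879 + 50.23407) = 10.616 km
  → nearest: M3 (4.388 km)
Q2 at 47.410°N, 1.447°E:
  M2: √((-0.076·111.32)² + (0.094·75.4)²) = √(71.57701 + 50.23407) = 11.037 km
  M3: √((-0.055·111.32)² + (0.030·75.4)²) = √(37.48623 + 5.11664) = 6.527 km
  M4: √((-0.039·111.32)² + (-0.014·75.4)²) = √(18.84845 + 1.11429) = 4.468 km
  M5: √((-0.101·111.32)² + (-0.019·75.4)²) = √(126.41224 + 2.05234) = 11.334 km
  → nearest: M4 (4.468 km)
Q3 at 47.419°N, 1.462°E:
  M2: √((-0.085·111.32)² + (0.079·75.4)²) = √(89.53323 + 35.48108) = 11.181 km
  M3: √((-0.064·111.32)² + (0.015·75.4)²) = √(50.75822 + 1.27916) = 7.214 km
  M4: √((-0.048·111.32)² + (-0.029·75.4)²) = √(28.55150 + 4.78122) = 5.773 km
  M5: √((-0.110·111.32)² + (-0.034·75.4)²) = √(149.94492 + 6.57204) = 12.511 km
  → nearest: M4 (5.773 km)
Q4 at 47.353°N, 1.546°E:
  M2: √((-0.019·111.32)² + (-0.005·75.4)²) = √(4.47356 + 0.14213) = 2.148 km
  M3: √((0.002·111.32)² + (-0.069·75.4)²) = √(0.04957 + 27.06705) = 5.207 km
  M4: √((0.018·111.32)² + (-0.113·75.4)²) = √(4.01505 + 72.59381) = 8.753 km
  M5: √((-0.044·111.32)² + (-0.118·75.4)²) = √(23.99119 + 79.16017) = 10.156 km
  → nearest: M2 (2.148 km)
Q5 at 47.301°N, 1.557°E:
  M2: √((0.033·111.32)² + (-0.016·75.4)²) = √(13.49504 + 1.45540) = 3.867 km
  M3: √((0.054·111.32)² + (-0.080·75.4)²) = √(36.13549 + 36.38502) = 8.516 km
  M4: √((0.070·111.32)² + (-0.124·75.4)²) = √(60.72150 + 87.41502) = 12.171 km
  M5: √((0.008·111.32)² + (-0.129·75.4)²) = √(0.79310 + 94.60675) = 9.767 km
  → nearest: M2 (3.867 km)

Q1→M3; Q2→M4; Q3→M4; Q4→M2; Q5→M2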